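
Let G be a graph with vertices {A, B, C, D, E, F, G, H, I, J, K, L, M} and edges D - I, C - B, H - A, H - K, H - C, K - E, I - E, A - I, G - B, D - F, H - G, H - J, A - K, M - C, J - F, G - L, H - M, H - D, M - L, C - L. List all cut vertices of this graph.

H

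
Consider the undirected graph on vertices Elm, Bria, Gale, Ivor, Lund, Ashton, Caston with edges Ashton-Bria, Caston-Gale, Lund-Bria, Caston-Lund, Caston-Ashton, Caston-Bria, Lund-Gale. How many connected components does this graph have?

Elm is isolated — a component by itself.
Ivor is isolated — a component by itself.
Starting from Bria we can reach Bria, Gale, Lund, Ashton, Caston. That is one component of size 5.
Total: 3 components.

3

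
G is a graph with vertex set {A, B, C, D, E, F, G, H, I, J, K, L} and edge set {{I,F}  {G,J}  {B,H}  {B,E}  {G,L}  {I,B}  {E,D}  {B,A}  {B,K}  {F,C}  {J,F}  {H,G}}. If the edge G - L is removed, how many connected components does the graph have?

2

Before removal there is 1 component.
G - L is a bridge — removing it separates G's side from L's side.
After removal: 2 components.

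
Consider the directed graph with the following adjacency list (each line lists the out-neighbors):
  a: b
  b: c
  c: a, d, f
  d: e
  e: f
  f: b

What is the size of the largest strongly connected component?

{a, b, c, d, e, f} are all mutually reachable — one SCC of size 6.
The largest has 6 vertices.

6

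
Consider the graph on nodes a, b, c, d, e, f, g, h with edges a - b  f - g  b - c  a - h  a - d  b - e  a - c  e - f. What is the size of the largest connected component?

8

Starting from a we can reach a, b, c, d, e, f, g, h. That is one component of size 8.
The largest has 8 vertices.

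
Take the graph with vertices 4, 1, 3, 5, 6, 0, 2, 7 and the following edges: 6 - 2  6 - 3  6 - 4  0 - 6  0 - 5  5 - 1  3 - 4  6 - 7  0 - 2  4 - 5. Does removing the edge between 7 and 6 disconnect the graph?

Yes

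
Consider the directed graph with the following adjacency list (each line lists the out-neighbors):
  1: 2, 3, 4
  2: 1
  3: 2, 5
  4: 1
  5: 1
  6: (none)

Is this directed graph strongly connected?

There is no directed path from 2 to 6, so the graph is not strongly connected.

No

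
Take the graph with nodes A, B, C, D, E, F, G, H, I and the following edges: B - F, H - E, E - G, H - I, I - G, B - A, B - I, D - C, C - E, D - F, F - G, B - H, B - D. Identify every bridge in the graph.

A-B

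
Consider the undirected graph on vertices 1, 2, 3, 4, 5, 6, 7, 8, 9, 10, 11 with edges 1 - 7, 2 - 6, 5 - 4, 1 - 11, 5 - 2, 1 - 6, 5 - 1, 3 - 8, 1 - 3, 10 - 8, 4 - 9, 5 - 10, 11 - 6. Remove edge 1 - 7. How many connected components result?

2

Before removal there is 1 component.
1 - 7 is a bridge — removing it separates 1's side from 7's side.
After removal: 2 components.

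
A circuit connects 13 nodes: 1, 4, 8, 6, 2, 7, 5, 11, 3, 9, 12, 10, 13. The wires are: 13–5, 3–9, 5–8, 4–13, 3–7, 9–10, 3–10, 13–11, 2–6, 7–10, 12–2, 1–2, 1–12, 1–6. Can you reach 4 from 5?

From 5 we can reach 4, 5, 8, 11, 13, which includes 4.

Yes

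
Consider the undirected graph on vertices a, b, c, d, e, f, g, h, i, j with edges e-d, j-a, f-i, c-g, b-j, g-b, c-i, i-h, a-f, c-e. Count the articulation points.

3

Removing c increases the component count from 1 to 2, so c is a cut vertex.
Removing e increases the component count from 1 to 2, so e is a cut vertex.
Removing i increases the component count from 1 to 2, so i is a cut vertex.
By contrast removing g leaves 1 component; it is not a cut vertex. No other vertex is a cut vertex either.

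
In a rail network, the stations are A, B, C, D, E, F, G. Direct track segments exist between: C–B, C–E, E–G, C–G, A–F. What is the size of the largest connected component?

D is isolated — a component by itself.
Starting from A we can reach A, F. That is one component of size 2.
Starting from B we can reach B, C, E, G. That is one component of size 4.
The largest has 4 vertices.

4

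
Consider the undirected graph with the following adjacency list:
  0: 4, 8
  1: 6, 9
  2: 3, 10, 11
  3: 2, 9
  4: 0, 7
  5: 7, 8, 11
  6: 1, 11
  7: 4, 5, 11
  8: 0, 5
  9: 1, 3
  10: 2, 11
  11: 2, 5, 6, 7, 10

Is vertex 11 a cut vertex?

Yes

Deleting 11 raises the number of components from 1 to 2, so 11 is a cut vertex.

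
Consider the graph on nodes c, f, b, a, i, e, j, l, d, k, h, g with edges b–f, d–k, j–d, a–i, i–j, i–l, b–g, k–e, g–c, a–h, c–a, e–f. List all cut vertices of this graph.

a, i

Removing a increases the component count from 1 to 2, so a is a cut vertex.
Removing i increases the component count from 1 to 2, so i is a cut vertex.
By contrast removing g leaves 1 component; it is not a cut vertex. No other vertex is a cut vertex either.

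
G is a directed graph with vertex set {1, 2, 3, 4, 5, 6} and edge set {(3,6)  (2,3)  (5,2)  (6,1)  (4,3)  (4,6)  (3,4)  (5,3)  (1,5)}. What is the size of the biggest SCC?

{1, 2, 3, 4, 5, 6} are all mutually reachable — one SCC of size 6.
The largest has 6 vertices.

6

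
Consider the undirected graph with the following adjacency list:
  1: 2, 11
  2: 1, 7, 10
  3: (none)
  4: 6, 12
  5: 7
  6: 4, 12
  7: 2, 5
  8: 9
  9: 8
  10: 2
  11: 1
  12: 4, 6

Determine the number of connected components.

4

3 is isolated — a component by itself.
Starting from 8 we can reach 8, 9. That is one component of size 2.
Starting from 4 we can reach 4, 6, 12. That is one component of size 3.
Starting from 1 we can reach 1, 2, 5, 7, 10, 11. That is one component of size 6.
Total: 4 components.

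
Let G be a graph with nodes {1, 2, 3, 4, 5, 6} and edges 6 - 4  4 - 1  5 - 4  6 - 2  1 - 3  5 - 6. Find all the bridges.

The edges on the cycle 5-6-4-5 are not bridges since each lies on that cycle.
But removing 1 - 3 disconnects 1 from 3; removing 6 - 2 disconnects 6 from 2; removing 4 - 1 disconnects 4 from 1 — these are bridges.

1-3, 1-4, 2-6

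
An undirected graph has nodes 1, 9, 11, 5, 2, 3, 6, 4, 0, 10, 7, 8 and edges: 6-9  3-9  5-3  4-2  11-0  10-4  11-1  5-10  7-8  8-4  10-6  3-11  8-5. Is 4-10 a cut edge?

After removing 4-10, the path 4-8-5-10 still connects them, so the edge is not a bridge.

No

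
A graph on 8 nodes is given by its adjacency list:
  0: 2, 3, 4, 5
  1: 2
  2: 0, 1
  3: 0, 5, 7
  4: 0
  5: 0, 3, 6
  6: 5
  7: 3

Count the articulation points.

4

Removing 0 increases the component count from 1 to 3, so 0 is a cut vertex.
Removing 2 increases the component count from 1 to 2, so 2 is a cut vertex.
Removing 3 increases the component count from 1 to 2, so 3 is a cut vertex.
Likewise 5 is a cut vertex.
By contrast removing 6 leaves 1 component; it is not a cut vertex. No other vertex is a cut vertex either.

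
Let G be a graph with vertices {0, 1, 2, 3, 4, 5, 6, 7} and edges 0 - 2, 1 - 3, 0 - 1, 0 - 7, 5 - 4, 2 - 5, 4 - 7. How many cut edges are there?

The edges on the cycle 0-2-5-4-7-0 are not bridges since each lies on that cycle.
But removing 1 - 3 disconnects 1 from 3; removing 0 - 1 disconnects 0 from 1 — these are bridges.
That makes 2 bridges.

2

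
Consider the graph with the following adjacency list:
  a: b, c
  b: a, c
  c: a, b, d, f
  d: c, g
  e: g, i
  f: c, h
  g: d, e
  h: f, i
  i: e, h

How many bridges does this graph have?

0

The edges on the cycle c-a-b-c are not bridges since each lies on that cycle.
Every edge lies on some cycle, so there are no bridges.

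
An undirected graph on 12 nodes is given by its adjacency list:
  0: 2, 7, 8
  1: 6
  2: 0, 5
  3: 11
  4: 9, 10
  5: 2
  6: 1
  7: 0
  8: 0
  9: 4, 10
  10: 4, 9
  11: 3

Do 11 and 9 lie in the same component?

The component containing 11 is {3, 11}, and 9 is not in it.

No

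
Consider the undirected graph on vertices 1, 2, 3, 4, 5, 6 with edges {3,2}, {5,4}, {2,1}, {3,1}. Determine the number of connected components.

3

6 is isolated — a component by itself.
Starting from 4 we can reach 4, 5. That is one component of size 2.
Starting from 1 we can reach 1, 2, 3. That is one component of size 3.
Total: 3 components.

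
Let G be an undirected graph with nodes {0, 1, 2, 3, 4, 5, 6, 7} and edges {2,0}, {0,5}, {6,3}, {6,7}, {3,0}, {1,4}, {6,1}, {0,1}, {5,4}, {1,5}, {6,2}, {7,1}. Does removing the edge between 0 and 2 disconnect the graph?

No

After removing 0–2, the path 0-3-6-2 still connects them, so the edge is not a bridge.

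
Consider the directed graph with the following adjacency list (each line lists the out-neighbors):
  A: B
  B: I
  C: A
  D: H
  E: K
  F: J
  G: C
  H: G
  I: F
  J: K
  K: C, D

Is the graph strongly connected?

No

There is no directed path from G to E, so the graph is not strongly connected.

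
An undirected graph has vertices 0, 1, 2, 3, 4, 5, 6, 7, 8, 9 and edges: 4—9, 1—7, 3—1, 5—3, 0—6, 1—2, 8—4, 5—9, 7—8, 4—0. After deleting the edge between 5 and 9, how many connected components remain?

1

5 and 9 are still connected via 5-3-1-7-8-4-9, so the component count stays at 1.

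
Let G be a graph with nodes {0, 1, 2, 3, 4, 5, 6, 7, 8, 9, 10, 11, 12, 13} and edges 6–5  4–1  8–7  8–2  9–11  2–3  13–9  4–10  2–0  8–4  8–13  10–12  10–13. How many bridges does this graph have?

The edges on the cycle 8-4-10-13-8 are not bridges since each lies on that cycle.
But removing 9–11 disconnects 9 from 11; removing 8–7 disconnects 8 from 7; removing 10–12 disconnects 10 from 12; removing 8–2 disconnects 8 from 2 — these are bridges.
In total 9 edges are bridges.

9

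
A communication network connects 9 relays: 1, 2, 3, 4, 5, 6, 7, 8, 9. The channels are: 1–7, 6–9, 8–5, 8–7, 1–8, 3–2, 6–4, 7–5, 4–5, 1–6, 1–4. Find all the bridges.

2-3, 6-9

The edges on the cycle 1-8-5-4-6-1 are not bridges since each lies on that cycle.
But removing 9–6 disconnects 9 from 6; removing 2–3 disconnects 2 from 3 — these are bridges.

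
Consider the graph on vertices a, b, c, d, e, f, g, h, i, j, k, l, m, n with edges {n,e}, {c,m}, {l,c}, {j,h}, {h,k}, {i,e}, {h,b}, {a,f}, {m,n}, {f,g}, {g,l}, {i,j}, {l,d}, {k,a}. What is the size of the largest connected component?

Starting from a we can reach a, b, c, d, e, f, g, h, i, j, k, l, m, n. That is one component of size 14.
The largest has 14 vertices.

14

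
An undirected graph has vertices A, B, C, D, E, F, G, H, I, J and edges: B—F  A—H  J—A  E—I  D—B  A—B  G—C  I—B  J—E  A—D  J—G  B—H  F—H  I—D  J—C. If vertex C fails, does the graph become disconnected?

No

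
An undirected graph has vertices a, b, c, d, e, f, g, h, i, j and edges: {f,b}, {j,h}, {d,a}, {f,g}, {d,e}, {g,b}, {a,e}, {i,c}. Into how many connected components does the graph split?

Starting from h we can reach h, j. That is one component of size 2.
Starting from c we can reach c, i. That is one component of size 2.
Starting from b we can reach b, f, g. That is one component of size 3.
Starting from a we can reach a, d, e. That is one component of size 3.
Total: 4 components.

4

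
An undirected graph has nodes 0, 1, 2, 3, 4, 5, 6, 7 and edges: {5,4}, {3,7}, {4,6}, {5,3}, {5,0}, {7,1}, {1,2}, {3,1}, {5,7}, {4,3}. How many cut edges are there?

3

The edges on the cycle 5-4-3-5 are not bridges since each lies on that cycle.
But removing 0–5 disconnects 0 from 5; removing 1–2 disconnects 1 from 2; removing 4–6 disconnects 4 from 6 — these are bridges.
That makes 3 bridges.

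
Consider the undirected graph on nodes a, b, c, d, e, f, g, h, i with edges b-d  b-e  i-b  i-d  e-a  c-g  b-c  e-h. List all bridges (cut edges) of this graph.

The edges on the cycle i-b-d-i are not bridges since each lies on that cycle.
But removing e-a disconnects e from a; removing e-h disconnects e from h; removing b-c disconnects b from c; removing b-e disconnects b from e — these are bridges.
In total 5 edges are bridges.

a-e, b-c, b-e, c-g, e-h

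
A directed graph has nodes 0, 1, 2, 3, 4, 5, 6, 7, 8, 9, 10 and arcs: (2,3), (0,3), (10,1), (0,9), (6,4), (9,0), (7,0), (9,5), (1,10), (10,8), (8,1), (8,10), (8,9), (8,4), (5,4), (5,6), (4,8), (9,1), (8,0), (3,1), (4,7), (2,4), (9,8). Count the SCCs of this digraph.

{0, 1, 3, 4, 5, 6, 7, 8, 9, 10} are all mutually reachable — one SCC of size 10.
{2} is an SCC by itself.
That gives 2 strongly connected components.

2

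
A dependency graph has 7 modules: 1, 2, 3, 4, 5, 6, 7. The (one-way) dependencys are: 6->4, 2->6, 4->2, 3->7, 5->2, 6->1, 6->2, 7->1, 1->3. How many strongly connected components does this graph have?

{1, 3, 7} are all mutually reachable — one SCC of size 3.
{2, 4, 6} are all mutually reachable — one SCC of size 3.
{5} is an SCC by itself.
That gives 3 strongly connected components.

3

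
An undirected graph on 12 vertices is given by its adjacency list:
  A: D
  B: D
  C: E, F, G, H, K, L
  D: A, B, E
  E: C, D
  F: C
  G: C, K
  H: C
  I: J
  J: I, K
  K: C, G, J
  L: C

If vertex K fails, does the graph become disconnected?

Deleting K raises the number of components from 1 to 2, so K is a cut vertex.

Yes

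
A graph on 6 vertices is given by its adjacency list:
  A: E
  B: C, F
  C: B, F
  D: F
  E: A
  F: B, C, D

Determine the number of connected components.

2

Starting from A we can reach A, E. That is one component of size 2.
Starting from B we can reach B, C, D, F. That is one component of size 4.
Total: 2 components.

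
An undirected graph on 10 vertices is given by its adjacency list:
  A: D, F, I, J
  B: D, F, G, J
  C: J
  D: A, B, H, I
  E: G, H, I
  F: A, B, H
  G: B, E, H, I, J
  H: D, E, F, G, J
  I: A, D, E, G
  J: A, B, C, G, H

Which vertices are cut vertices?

J

Removing J increases the component count from 1 to 2, so J is a cut vertex.
By contrast removing C leaves 1 component; it is not a cut vertex. No other vertex is a cut vertex either.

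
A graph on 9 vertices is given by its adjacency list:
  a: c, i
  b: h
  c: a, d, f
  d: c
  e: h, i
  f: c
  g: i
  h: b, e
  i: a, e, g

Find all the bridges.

a-c, a-i, b-h, c-d, c-f, e-h, e-i, g-i

removing g-i disconnects g from i; removing c-f disconnects c from f; removing c-d disconnects c from d; removing c-a disconnects c from a — these are bridges.
In total 8 edges are bridges.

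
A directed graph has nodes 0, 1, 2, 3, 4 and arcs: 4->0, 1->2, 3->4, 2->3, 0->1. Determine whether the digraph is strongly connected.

Yes

From 4 we can reach every vertex (0, 1, 2, 3, 4), and every vertex can reach 4 (0, 1, 2, 3, 4). So the whole graph is one strongly connected component.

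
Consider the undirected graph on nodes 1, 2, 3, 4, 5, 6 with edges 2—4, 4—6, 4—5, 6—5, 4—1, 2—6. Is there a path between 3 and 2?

No

The component containing 3 is {3}, and 2 is not in it.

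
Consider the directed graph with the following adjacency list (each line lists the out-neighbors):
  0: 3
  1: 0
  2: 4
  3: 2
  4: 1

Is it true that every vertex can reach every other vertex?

Yes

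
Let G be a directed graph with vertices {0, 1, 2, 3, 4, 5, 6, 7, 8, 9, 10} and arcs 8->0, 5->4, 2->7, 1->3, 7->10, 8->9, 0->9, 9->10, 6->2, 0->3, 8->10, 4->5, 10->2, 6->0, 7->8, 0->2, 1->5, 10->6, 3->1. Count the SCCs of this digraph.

3

{0, 2, 6, 7, 8, 9, 10} are all mutually reachable — one SCC of size 7.
{4, 5} are all mutually reachable — one SCC of size 2.
{1, 3} are all mutually reachable — one SCC of size 2.
That gives 3 strongly connected components.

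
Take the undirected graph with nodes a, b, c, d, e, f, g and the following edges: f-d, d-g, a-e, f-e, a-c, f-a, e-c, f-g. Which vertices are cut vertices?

f

Removing f increases the component count from 2 to 3, so f is a cut vertex.
By contrast removing d leaves 2 components; it is not a cut vertex. No other vertex is a cut vertex either.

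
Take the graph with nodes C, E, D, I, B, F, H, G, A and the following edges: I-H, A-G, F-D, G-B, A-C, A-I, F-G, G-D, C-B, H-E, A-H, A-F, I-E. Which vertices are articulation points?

A

Removing A increases the component count from 1 to 2, so A is a cut vertex.
By contrast removing H leaves 1 component; it is not a cut vertex. No other vertex is a cut vertex either.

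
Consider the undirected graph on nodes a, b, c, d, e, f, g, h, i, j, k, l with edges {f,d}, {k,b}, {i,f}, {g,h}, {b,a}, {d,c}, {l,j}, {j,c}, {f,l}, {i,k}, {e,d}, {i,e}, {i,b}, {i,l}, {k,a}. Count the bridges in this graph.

1

The edges on the cycle i-k-a-b-i are not bridges since each lies on that cycle.
But removing g-h disconnects g from h — this is a bridge.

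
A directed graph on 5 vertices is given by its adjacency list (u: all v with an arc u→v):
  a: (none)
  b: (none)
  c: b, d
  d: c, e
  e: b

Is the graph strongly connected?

No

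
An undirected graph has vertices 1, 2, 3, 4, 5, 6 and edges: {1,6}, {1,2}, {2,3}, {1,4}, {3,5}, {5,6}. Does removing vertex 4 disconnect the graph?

Deleting 4 leaves 1 component (was 1), so 4 is not a cut vertex.

No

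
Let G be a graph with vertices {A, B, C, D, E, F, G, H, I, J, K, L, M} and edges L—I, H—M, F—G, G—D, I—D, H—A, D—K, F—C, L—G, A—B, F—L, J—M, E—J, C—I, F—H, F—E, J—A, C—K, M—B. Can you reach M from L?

Yes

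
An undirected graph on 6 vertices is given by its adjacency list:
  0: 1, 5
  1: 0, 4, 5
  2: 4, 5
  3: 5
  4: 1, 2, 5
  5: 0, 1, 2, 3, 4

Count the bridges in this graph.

The edges on the cycle 5-1-0-5 are not bridges since each lies on that cycle.
But removing 3-5 disconnects 3 from 5 — this is a bridge.

1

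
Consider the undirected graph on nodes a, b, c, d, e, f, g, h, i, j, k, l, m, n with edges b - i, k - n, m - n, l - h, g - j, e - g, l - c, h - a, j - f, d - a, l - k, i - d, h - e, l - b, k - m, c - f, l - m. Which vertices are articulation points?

l

Removing l increases the component count from 1 to 2, so l is a cut vertex.
By contrast removing c leaves 1 component; it is not a cut vertex. No other vertex is a cut vertex either.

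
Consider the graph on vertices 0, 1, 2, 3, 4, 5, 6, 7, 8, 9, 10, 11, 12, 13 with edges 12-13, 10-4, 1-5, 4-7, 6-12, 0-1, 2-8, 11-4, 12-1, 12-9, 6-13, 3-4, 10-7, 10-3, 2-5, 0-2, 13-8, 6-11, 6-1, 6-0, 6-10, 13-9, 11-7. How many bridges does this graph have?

0

The edges on the cycle 6-0-1-6 are not bridges since each lies on that cycle.
Every edge lies on some cycle, so there are no bridges.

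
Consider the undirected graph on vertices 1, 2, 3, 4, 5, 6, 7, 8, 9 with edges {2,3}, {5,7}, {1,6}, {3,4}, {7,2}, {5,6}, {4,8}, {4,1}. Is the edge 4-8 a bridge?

Yes

Removing 4-8 leaves no path between 4 and 8: the component count goes from 2 to 3. So it is a bridge.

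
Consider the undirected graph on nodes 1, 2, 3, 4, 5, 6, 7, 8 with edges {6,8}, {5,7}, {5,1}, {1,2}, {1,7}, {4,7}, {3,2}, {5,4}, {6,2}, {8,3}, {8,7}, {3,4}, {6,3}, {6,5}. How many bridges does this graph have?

0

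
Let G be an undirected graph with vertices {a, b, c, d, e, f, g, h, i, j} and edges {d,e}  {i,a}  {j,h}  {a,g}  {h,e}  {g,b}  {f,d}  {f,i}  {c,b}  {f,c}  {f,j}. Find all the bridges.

The edges on the cycle f-j-h-e-d-f are not bridges since each lies on that cycle.
Every edge lies on some cycle, so there are no bridges.

none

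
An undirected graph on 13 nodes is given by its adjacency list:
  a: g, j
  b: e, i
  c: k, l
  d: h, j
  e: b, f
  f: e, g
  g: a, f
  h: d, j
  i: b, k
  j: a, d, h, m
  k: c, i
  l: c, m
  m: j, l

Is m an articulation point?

Deleting m leaves 1 component (was 1) (its neighbors j, l remain connected to each other), so m is not a cut vertex.

No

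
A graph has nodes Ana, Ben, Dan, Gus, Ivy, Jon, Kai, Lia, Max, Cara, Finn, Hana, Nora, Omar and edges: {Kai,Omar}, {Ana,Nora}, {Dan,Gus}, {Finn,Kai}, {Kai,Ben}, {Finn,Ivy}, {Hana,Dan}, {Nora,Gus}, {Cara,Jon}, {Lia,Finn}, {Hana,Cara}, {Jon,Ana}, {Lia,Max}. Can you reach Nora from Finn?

No

The component containing Finn is {Ben, Ivy, Kai, Lia, Max, Finn, Omar}, and Nora is not in it.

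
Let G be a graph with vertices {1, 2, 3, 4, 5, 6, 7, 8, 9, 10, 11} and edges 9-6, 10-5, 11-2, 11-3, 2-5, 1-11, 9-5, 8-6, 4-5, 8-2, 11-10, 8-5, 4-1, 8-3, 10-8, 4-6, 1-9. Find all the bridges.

The edges on the cycle 11-10-8-2-11 are not bridges since each lies on that cycle.
Every edge lies on some cycle, so there are no bridges.

none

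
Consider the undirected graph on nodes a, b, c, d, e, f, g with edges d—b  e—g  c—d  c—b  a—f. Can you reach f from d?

No

The component containing d is {b, c, d}, and f is not in it.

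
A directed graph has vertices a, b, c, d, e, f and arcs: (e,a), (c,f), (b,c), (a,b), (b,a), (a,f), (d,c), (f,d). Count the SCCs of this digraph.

{c, d, f} are all mutually reachable — one SCC of size 3.
{a, b} are all mutually reachable — one SCC of size 2.
{e} is an SCC by itself.
That gives 3 strongly connected components.

3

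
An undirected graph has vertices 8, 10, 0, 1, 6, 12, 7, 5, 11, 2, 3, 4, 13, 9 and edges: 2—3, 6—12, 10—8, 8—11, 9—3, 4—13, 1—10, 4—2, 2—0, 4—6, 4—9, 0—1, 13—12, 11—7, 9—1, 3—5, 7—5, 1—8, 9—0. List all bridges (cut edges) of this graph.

none

The edges on the cycle 4-13-12-6-4 are not bridges since each lies on that cycle.
Every edge lies on some cycle, so there are no bridges.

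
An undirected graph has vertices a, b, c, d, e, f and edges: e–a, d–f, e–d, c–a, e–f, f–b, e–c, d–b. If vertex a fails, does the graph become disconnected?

Deleting a leaves 1 component (was 1) (its neighbors c, e remain connected to each other), so a is not a cut vertex.

No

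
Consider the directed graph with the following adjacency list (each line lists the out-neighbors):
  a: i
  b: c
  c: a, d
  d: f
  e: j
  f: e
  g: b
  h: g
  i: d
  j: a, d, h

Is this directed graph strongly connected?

From f we can reach every vertex (a, b, c, d, e, f, g, h, i, j), and every vertex can reach f (a, b, c, d, e, f, g, h, i, j). So the whole graph is one strongly connected component.

Yes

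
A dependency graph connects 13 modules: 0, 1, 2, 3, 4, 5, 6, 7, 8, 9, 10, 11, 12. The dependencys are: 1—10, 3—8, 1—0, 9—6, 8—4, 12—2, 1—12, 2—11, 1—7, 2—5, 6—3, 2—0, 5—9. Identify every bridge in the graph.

The edges on the cycle 1-12-2-0-1 are not bridges since each lies on that cycle.
But removing 6—3 disconnects 6 from 3; removing 8—4 disconnects 8 from 4; removing 2—11 disconnects 2 from 11; removing 5—9 disconnects 5 from 9 — these are bridges.
In total 9 edges are bridges.

1-10, 1-7, 11-2, 2-5, 3-6, 3-8, 4-8, 5-9, 6-9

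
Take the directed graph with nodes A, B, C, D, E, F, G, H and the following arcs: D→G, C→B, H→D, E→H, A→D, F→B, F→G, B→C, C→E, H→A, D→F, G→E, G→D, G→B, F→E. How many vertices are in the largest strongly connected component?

8

{A, B, C, D, E, F, G, H} are all mutually reachable — one SCC of size 8.
The largest has 8 vertices.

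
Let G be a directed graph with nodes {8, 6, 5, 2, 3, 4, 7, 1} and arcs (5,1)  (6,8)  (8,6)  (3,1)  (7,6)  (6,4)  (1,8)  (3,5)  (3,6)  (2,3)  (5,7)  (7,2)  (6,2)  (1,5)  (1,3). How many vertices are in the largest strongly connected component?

7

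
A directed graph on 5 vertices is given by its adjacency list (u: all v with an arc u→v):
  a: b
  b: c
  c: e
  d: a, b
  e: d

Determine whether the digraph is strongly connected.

Yes

From a we can reach every vertex (a, b, c, d, e), and every vertex can reach a (a, b, c, d, e). So the whole graph is one strongly connected component.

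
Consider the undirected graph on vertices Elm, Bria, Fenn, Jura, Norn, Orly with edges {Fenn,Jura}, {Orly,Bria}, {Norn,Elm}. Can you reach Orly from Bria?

Yes

From Bria we can reach Bria, Orly, which includes Orly.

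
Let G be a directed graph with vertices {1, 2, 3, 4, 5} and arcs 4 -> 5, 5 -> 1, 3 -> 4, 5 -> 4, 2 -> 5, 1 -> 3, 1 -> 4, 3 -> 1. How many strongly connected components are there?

{1, 3, 4, 5} are all mutually reachable — one SCC of size 4.
{2} is an SCC by itself.
That gives 2 strongly connected components.

2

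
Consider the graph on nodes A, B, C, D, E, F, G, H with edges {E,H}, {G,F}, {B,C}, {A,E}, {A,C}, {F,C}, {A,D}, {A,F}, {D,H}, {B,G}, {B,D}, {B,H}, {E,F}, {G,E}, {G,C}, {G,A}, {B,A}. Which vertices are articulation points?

Removing F, for instance, still leaves 1 component. No single vertex removal increases the component count — the graph has no articulation points.

none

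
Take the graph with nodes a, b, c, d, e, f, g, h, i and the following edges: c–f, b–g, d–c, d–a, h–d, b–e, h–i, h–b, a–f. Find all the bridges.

b-e, b-g, b-h, d-h, h-i

The edges on the cycle d-c-f-a-d are not bridges since each lies on that cycle.
But removing b–g disconnects b from g; removing h–d disconnects h from d; removing i–h disconnects i from h; removing b–h disconnects b from h — these are bridges.
In total 5 edges are bridges.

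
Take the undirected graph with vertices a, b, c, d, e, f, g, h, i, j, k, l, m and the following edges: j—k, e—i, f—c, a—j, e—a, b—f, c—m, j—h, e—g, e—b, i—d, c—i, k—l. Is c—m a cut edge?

Yes

Removing c—m leaves no path between c and m: the component count goes from 1 to 2. So it is a bridge.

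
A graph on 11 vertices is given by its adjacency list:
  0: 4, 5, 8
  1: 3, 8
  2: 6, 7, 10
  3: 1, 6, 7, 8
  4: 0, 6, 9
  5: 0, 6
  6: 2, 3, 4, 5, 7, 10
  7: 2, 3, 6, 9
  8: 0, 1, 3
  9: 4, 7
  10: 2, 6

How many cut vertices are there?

Removing 1, for instance, still leaves 1 component. No single vertex removal increases the component count — the graph has no articulation points.

0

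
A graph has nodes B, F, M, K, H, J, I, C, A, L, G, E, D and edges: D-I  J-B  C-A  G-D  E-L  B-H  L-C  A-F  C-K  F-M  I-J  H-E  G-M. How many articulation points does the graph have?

1

Removing C increases the component count from 1 to 2, so C is a cut vertex.
By contrast removing J leaves 1 component; it is not a cut vertex. No other vertex is a cut vertex either.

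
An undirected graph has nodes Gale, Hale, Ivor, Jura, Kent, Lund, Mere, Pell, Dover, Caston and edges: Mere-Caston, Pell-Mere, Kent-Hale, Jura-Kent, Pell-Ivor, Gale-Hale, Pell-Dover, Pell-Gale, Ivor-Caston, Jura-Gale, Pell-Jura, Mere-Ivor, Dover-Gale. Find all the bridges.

The edges on the cycle Pell-Jura-Kent-Hale-Gale-Pell are not bridges since each lies on that cycle.
Every edge lies on some cycle, so there are no bridges.

none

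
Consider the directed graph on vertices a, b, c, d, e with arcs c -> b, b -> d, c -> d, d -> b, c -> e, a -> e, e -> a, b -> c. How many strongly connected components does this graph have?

2

{b, c, d} are all mutually reachable — one SCC of size 3.
{a, e} are all mutually reachable — one SCC of size 2.
That gives 2 strongly connected components.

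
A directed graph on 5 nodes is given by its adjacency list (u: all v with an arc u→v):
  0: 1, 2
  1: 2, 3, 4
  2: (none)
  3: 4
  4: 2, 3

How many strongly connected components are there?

{3, 4} are all mutually reachable — one SCC of size 2.
{2} is an SCC by itself.
{0} is an SCC by itself.
{1} is an SCC by itself.
That gives 4 strongly connected components.

4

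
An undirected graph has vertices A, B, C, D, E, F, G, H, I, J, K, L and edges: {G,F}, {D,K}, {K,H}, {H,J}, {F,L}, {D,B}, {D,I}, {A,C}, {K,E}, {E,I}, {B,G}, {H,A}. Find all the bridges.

A-C, A-H, B-D, B-G, F-G, F-L, H-J, H-K

The edges on the cycle D-K-E-I-D are not bridges since each lies on that cycle.
But removing B—G disconnects B from G; removing H—A disconnects H from A; removing D—B disconnects D from B; removing C—A disconnects C from A — these are bridges.
In total 8 edges are bridges.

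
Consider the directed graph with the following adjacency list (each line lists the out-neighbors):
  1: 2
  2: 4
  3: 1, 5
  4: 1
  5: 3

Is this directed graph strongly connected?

No

There is no directed path from 4 to 3, so the graph is not strongly connected.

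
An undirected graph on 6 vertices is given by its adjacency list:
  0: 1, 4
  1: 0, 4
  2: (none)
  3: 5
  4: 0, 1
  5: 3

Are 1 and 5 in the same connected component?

The component containing 1 is {0, 1, 4}, and 5 is not in it.

No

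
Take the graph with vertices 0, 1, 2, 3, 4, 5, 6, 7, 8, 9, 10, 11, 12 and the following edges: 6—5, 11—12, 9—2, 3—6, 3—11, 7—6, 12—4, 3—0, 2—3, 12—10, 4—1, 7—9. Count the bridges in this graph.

7

The edges on the cycle 7-9-2-3-6-7 are not bridges since each lies on that cycle.
But removing 12—4 disconnects 12 from 4; removing 3—0 disconnects 3 from 0; removing 12—10 disconnects 12 from 10; removing 4—1 disconnects 4 from 1 — these are bridges.
In total 7 edges are bridges.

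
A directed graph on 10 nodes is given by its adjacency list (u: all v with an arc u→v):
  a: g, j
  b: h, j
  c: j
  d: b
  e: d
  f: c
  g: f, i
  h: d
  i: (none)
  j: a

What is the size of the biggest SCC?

5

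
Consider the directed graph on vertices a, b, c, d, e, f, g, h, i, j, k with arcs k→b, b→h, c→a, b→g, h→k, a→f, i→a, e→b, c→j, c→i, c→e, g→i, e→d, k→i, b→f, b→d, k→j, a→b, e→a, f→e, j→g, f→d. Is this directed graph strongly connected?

There is no directed path from f to c, so the graph is not strongly connected.

No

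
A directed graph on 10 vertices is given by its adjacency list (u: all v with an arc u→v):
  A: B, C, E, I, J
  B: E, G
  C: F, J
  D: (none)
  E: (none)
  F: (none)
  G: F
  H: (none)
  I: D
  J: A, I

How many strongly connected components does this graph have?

8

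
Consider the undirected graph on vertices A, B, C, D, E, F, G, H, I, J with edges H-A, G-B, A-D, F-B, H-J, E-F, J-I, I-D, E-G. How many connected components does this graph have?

3

C is isolated — a component by itself.
Starting from B we can reach B, E, F, G. That is one component of size 4.
Starting from A we can reach A, D, H, I, J. That is one component of size 5.
Total: 3 components.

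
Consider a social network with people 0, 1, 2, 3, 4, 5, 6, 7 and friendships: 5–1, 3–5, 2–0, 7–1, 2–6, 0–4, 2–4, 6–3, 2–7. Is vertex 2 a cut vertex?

Yes

Deleting 2 raises the number of components from 1 to 2, so 2 is a cut vertex.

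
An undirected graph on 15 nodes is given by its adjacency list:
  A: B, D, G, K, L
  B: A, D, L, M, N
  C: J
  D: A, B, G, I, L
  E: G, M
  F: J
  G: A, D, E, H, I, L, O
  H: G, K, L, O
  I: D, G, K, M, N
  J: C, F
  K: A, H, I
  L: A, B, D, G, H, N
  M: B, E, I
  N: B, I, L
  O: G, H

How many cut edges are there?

2

The edges on the cycle A-D-L-N-B-A are not bridges since each lies on that cycle.
But removing J-C disconnects J from C; removing F-J disconnects F from J — these are bridges.
That makes 2 bridges.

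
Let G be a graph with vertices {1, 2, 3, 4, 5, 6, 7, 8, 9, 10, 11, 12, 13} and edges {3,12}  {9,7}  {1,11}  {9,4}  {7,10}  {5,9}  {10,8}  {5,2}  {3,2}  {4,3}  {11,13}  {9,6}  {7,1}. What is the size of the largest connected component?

Starting from 1 we can reach 1, 2, 3, 4, 5, 6, 7, 8, 9, 10, 11, 12, 13. That is one component of size 13.
The largest has 13 vertices.

13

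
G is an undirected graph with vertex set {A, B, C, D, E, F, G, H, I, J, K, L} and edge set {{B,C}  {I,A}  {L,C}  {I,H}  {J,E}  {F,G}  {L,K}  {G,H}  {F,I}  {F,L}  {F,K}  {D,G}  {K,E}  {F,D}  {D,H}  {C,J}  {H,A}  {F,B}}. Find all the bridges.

The edges on the cycle F-D-G-F are not bridges since each lies on that cycle.
Every edge lies on some cycle, so there are no bridges.

none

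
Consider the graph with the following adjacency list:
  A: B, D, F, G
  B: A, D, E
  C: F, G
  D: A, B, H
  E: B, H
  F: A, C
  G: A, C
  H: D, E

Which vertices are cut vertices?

A

Removing A increases the component count from 1 to 2, so A is a cut vertex.
By contrast removing G leaves 1 component; it is not a cut vertex. No other vertex is a cut vertex either.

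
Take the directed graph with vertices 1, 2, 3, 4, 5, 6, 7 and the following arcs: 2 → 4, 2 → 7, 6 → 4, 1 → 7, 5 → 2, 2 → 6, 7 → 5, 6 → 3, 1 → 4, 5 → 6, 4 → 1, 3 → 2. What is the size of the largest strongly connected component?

7

{1, 2, 3, 4, 5, 6, 7} are all mutually reachable — one SCC of size 7.
The largest has 7 vertices.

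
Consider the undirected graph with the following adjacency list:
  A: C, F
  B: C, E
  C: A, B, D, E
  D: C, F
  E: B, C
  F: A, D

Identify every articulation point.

C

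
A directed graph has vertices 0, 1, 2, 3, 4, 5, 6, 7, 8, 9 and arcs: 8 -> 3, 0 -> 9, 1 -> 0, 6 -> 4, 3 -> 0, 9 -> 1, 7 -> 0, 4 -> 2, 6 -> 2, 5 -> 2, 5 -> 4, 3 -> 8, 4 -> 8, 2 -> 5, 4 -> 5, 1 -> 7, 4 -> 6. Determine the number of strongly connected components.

3

{2, 4, 5, 6} are all mutually reachable — one SCC of size 4.
{0, 1, 7, 9} are all mutually reachable — one SCC of size 4.
{3, 8} are all mutually reachable — one SCC of size 2.
That gives 3 strongly connected components.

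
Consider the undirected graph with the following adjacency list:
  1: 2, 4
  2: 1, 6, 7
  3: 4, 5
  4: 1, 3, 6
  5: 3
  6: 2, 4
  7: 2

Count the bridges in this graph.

The edges on the cycle 4-1-2-6-4 are not bridges since each lies on that cycle.
But removing 2-7 disconnects 2 from 7; removing 3-5 disconnects 3 from 5; removing 3-4 disconnects 3 from 4 — these are bridges.
That makes 3 bridges.

3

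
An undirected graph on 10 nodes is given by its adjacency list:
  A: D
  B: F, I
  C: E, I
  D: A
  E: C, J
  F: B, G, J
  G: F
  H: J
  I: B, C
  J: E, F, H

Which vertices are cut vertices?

F, J

Removing F increases the component count from 2 to 3, so F is a cut vertex.
Removing J increases the component count from 2 to 3, so J is a cut vertex.
By contrast removing G leaves 2 components; it is not a cut vertex. No other vertex is a cut vertex either.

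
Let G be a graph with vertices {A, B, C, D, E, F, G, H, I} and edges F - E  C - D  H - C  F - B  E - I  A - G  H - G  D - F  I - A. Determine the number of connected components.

Starting from A we can reach A, B, C, D, E, F, G, H, I. That is one component of size 9.
Total: 1 component.

1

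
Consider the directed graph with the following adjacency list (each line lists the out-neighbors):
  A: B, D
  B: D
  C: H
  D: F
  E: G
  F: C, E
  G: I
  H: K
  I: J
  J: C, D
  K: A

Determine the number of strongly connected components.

1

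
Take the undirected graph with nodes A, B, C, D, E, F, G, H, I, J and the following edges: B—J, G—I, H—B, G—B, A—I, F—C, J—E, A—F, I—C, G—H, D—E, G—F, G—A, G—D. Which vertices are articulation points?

Removing G increases the component count from 1 to 2, so G is a cut vertex.
By contrast removing E leaves 1 component; it is not a cut vertex. No other vertex is a cut vertex either.

G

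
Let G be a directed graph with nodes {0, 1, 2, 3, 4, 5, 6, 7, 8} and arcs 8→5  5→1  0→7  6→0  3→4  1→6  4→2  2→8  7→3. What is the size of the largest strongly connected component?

9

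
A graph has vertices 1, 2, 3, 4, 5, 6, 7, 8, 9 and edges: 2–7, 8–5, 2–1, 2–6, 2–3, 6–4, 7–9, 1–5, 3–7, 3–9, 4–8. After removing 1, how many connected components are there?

With 1 gone, the remaining components are: {2, 3, 4, 5, 6, 7, 8, 9}.
That is 1 component.

1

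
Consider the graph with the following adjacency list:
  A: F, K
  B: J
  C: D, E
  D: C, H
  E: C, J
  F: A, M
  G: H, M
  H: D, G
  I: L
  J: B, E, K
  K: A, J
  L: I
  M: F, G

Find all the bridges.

B-J, I-L

The edges on the cycle M-G-H-D-C-E-J-K-A-F-M are not bridges since each lies on that cycle.
But removing B-J disconnects B from J; removing L-I disconnects L from I — these are bridges.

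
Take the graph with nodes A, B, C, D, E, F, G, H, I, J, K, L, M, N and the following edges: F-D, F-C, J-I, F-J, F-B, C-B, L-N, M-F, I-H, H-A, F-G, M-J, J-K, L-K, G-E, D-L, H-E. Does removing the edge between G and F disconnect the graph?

No

After removing G-F, the path G-E-H-I-J-F still connects them, so the edge is not a bridge.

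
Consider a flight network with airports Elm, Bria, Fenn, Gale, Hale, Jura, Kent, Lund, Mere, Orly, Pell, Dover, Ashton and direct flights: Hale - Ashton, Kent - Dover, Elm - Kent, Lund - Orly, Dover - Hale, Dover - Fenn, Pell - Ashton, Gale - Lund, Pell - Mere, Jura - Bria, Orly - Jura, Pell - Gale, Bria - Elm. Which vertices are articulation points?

Removing Pell increases the component count from 1 to 2, so Pell is a cut vertex.
Removing Dover increases the component count from 1 to 2, so Dover is a cut vertex.
By contrast removing Jura leaves 1 component; it is not a cut vertex. No other vertex is a cut vertex either.

Pell, Dover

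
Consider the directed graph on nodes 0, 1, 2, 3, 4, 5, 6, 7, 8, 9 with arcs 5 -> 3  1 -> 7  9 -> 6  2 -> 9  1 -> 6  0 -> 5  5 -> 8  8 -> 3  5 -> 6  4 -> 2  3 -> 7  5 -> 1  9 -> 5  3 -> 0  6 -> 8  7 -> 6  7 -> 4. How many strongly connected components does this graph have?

{0, 1, 2, 3, 4, 5, 6, 7, 8, 9} are all mutually reachable — one SCC of size 10.
That gives 1 strongly connected component.

1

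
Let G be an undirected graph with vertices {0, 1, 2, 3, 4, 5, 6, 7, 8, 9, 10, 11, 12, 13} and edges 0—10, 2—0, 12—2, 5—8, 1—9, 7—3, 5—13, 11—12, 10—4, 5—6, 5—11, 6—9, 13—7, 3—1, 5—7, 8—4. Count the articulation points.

Removing 5 increases the component count from 1 to 2, so 5 is a cut vertex.
By contrast removing 12 leaves 1 component; it is not a cut vertex. No other vertex is a cut vertex either.

1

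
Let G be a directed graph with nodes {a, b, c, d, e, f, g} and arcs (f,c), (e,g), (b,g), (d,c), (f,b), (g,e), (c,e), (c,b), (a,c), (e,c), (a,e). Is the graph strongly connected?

There is no directed path from d to f, so the graph is not strongly connected.

No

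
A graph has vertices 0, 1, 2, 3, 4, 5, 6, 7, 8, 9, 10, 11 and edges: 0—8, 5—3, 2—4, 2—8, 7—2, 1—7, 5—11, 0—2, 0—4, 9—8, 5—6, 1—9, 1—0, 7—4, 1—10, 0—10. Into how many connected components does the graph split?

2

Starting from 3 we can reach 3, 5, 6, 11. That is one component of size 4.
Starting from 0 we can reach 0, 1, 2, 4, 7, 8, 9, 10. That is one component of size 8.
Total: 2 components.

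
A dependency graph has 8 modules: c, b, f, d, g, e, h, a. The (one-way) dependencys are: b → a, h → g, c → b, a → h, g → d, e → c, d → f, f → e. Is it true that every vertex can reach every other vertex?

From b we can reach every vertex (a, b, c, d, e, f, g, h), and every vertex can reach b (a, b, c, d, e, f, g, h). So the whole graph is one strongly connected component.

Yes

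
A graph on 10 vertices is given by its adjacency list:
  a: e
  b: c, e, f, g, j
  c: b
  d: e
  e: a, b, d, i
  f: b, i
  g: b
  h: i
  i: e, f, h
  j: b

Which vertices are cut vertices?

Removing b increases the component count from 1 to 4, so b is a cut vertex.
Removing e increases the component count from 1 to 3, so e is a cut vertex.
Removing i increases the component count from 1 to 2, so i is a cut vertex.
By contrast removing c leaves 1 component; it is not a cut vertex. No other vertex is a cut vertex either.

b, e, i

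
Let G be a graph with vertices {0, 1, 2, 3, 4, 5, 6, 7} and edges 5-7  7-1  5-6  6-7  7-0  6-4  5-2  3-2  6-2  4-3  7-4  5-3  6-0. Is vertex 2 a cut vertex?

No

Deleting 2 leaves 1 component (was 1) (its neighbors 3, 5, 6 remain connected to each other), so 2 is not a cut vertex.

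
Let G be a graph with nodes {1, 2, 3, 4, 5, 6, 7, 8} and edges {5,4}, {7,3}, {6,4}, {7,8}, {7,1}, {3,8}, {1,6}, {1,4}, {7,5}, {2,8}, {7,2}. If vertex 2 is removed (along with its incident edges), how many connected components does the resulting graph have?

With 2 gone, the remaining components are: {1, 3, 4, 5, 6, 7, 8}.
That is 1 component.

1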